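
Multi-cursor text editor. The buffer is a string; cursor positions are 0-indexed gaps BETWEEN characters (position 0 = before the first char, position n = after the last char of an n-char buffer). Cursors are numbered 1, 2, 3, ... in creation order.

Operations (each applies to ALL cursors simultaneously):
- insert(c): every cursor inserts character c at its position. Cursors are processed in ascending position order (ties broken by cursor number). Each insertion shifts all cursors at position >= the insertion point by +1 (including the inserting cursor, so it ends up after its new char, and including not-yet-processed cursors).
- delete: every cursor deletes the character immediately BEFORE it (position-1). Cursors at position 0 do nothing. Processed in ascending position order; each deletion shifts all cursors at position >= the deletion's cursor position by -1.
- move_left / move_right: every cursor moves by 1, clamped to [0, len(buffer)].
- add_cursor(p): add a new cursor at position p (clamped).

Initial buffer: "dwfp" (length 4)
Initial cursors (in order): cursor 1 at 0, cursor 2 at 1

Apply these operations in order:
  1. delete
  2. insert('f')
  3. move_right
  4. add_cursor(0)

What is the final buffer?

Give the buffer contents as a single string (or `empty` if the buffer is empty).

After op 1 (delete): buffer="wfp" (len 3), cursors c1@0 c2@0, authorship ...
After op 2 (insert('f')): buffer="ffwfp" (len 5), cursors c1@2 c2@2, authorship 12...
After op 3 (move_right): buffer="ffwfp" (len 5), cursors c1@3 c2@3, authorship 12...
After op 4 (add_cursor(0)): buffer="ffwfp" (len 5), cursors c3@0 c1@3 c2@3, authorship 12...

Answer: ffwfp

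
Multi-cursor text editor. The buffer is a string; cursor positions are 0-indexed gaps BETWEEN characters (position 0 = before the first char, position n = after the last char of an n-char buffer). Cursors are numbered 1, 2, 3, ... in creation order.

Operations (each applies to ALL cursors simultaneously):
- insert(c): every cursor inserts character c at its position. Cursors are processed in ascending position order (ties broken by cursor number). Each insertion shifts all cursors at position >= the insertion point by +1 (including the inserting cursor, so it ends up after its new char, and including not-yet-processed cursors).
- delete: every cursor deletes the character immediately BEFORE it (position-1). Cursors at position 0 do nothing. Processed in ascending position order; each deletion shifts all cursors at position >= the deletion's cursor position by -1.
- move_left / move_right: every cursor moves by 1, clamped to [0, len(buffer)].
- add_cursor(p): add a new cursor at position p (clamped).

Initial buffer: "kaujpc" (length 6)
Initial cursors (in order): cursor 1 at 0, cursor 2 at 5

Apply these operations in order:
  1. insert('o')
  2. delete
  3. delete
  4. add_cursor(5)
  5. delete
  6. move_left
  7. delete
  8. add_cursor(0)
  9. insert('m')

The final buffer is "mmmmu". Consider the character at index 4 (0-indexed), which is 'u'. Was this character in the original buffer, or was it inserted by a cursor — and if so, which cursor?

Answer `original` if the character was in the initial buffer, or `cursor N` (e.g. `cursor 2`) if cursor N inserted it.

Answer: original

Derivation:
After op 1 (insert('o')): buffer="okaujpoc" (len 8), cursors c1@1 c2@7, authorship 1.....2.
After op 2 (delete): buffer="kaujpc" (len 6), cursors c1@0 c2@5, authorship ......
After op 3 (delete): buffer="kaujc" (len 5), cursors c1@0 c2@4, authorship .....
After op 4 (add_cursor(5)): buffer="kaujc" (len 5), cursors c1@0 c2@4 c3@5, authorship .....
After op 5 (delete): buffer="kau" (len 3), cursors c1@0 c2@3 c3@3, authorship ...
After op 6 (move_left): buffer="kau" (len 3), cursors c1@0 c2@2 c3@2, authorship ...
After op 7 (delete): buffer="u" (len 1), cursors c1@0 c2@0 c3@0, authorship .
After op 8 (add_cursor(0)): buffer="u" (len 1), cursors c1@0 c2@0 c3@0 c4@0, authorship .
After op 9 (insert('m')): buffer="mmmmu" (len 5), cursors c1@4 c2@4 c3@4 c4@4, authorship 1234.
Authorship (.=original, N=cursor N): 1 2 3 4 .
Index 4: author = original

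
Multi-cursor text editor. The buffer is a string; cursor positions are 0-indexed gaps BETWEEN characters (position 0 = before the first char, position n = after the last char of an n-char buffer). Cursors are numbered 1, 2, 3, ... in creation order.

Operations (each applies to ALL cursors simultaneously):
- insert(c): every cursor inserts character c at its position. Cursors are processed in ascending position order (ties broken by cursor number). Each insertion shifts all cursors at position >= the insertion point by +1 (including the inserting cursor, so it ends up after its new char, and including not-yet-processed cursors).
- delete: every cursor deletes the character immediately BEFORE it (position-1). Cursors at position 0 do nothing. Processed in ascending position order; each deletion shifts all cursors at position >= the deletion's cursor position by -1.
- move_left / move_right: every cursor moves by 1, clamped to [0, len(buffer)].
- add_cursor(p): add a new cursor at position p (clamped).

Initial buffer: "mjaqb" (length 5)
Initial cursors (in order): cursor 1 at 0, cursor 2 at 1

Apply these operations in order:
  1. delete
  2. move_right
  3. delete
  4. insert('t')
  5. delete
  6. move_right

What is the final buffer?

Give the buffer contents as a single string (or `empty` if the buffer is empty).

Answer: aqb

Derivation:
After op 1 (delete): buffer="jaqb" (len 4), cursors c1@0 c2@0, authorship ....
After op 2 (move_right): buffer="jaqb" (len 4), cursors c1@1 c2@1, authorship ....
After op 3 (delete): buffer="aqb" (len 3), cursors c1@0 c2@0, authorship ...
After op 4 (insert('t')): buffer="ttaqb" (len 5), cursors c1@2 c2@2, authorship 12...
After op 5 (delete): buffer="aqb" (len 3), cursors c1@0 c2@0, authorship ...
After op 6 (move_right): buffer="aqb" (len 3), cursors c1@1 c2@1, authorship ...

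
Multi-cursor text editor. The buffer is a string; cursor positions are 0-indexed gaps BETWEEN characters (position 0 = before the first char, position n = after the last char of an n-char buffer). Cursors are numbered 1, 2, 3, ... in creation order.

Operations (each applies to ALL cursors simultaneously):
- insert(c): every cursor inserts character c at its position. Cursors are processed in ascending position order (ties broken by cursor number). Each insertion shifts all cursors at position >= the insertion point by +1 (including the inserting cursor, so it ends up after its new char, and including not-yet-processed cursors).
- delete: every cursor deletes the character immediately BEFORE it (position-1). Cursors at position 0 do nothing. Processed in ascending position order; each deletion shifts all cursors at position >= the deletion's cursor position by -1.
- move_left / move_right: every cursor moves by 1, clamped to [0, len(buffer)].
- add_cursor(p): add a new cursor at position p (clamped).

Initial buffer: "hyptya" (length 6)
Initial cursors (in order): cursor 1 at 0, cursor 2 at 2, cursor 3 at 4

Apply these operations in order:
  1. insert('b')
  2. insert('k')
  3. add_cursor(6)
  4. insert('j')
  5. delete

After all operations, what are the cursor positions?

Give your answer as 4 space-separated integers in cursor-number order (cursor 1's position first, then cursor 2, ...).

Answer: 2 6 10 6

Derivation:
After op 1 (insert('b')): buffer="bhybptbya" (len 9), cursors c1@1 c2@4 c3@7, authorship 1..2..3..
After op 2 (insert('k')): buffer="bkhybkptbkya" (len 12), cursors c1@2 c2@6 c3@10, authorship 11..22..33..
After op 3 (add_cursor(6)): buffer="bkhybkptbkya" (len 12), cursors c1@2 c2@6 c4@6 c3@10, authorship 11..22..33..
After op 4 (insert('j')): buffer="bkjhybkjjptbkjya" (len 16), cursors c1@3 c2@9 c4@9 c3@14, authorship 111..2224..333..
After op 5 (delete): buffer="bkhybkptbkya" (len 12), cursors c1@2 c2@6 c4@6 c3@10, authorship 11..22..33..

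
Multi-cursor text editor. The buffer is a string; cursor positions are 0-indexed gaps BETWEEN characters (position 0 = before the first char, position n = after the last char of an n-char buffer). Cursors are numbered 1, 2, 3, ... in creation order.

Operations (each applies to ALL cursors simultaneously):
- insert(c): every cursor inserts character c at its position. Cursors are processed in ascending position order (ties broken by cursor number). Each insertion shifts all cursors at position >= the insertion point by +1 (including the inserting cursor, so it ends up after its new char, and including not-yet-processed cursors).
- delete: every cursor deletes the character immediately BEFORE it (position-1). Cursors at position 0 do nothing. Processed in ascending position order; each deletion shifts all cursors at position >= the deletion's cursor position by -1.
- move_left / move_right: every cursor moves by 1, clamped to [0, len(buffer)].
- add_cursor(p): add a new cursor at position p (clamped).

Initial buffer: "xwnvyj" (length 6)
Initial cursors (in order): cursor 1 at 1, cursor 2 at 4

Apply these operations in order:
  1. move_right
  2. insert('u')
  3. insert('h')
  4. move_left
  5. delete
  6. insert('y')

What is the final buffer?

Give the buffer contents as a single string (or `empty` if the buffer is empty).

Answer: xwyhnvyyhj

Derivation:
After op 1 (move_right): buffer="xwnvyj" (len 6), cursors c1@2 c2@5, authorship ......
After op 2 (insert('u')): buffer="xwunvyuj" (len 8), cursors c1@3 c2@7, authorship ..1...2.
After op 3 (insert('h')): buffer="xwuhnvyuhj" (len 10), cursors c1@4 c2@9, authorship ..11...22.
After op 4 (move_left): buffer="xwuhnvyuhj" (len 10), cursors c1@3 c2@8, authorship ..11...22.
After op 5 (delete): buffer="xwhnvyhj" (len 8), cursors c1@2 c2@6, authorship ..1...2.
After op 6 (insert('y')): buffer="xwyhnvyyhj" (len 10), cursors c1@3 c2@8, authorship ..11...22.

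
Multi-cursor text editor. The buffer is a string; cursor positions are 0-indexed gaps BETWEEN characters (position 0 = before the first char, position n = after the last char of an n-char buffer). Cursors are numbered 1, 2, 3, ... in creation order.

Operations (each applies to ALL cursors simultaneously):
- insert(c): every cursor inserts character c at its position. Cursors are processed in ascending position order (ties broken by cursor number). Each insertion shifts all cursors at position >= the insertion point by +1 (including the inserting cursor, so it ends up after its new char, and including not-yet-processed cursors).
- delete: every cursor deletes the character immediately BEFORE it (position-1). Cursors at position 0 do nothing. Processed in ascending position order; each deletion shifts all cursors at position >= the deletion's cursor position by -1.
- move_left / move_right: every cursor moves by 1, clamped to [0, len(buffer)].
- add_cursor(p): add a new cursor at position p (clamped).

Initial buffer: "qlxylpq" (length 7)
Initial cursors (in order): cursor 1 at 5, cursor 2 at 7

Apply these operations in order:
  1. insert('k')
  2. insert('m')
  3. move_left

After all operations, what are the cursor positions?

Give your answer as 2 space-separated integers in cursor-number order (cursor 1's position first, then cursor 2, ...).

After op 1 (insert('k')): buffer="qlxylkpqk" (len 9), cursors c1@6 c2@9, authorship .....1..2
After op 2 (insert('m')): buffer="qlxylkmpqkm" (len 11), cursors c1@7 c2@11, authorship .....11..22
After op 3 (move_left): buffer="qlxylkmpqkm" (len 11), cursors c1@6 c2@10, authorship .....11..22

Answer: 6 10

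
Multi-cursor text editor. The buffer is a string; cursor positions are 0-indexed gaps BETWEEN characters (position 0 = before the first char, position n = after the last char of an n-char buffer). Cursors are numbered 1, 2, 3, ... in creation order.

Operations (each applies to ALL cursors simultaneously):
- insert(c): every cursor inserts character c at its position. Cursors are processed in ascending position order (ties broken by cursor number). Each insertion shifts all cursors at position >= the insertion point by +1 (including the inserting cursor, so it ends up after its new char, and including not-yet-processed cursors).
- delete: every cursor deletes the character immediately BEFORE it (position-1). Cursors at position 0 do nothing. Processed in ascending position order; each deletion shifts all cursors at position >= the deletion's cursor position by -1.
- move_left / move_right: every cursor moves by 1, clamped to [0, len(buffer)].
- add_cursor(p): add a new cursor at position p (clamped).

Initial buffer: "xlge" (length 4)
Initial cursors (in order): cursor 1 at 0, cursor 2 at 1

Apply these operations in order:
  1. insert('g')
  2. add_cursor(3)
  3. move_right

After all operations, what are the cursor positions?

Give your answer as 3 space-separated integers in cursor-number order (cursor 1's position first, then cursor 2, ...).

After op 1 (insert('g')): buffer="gxglge" (len 6), cursors c1@1 c2@3, authorship 1.2...
After op 2 (add_cursor(3)): buffer="gxglge" (len 6), cursors c1@1 c2@3 c3@3, authorship 1.2...
After op 3 (move_right): buffer="gxglge" (len 6), cursors c1@2 c2@4 c3@4, authorship 1.2...

Answer: 2 4 4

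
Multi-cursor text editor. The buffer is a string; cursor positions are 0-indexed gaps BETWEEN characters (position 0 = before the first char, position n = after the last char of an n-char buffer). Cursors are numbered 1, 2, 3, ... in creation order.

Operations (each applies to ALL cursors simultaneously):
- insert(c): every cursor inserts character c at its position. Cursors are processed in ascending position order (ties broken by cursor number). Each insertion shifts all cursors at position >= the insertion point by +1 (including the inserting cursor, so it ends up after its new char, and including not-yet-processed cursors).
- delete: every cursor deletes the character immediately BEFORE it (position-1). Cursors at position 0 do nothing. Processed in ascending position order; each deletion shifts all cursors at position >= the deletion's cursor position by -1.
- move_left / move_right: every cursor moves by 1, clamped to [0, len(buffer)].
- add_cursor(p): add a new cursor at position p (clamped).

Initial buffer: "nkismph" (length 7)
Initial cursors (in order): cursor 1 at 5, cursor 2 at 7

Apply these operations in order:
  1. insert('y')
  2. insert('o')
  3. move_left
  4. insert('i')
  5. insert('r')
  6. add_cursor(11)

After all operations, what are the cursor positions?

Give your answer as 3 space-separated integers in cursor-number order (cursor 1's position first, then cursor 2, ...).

After op 1 (insert('y')): buffer="nkismyphy" (len 9), cursors c1@6 c2@9, authorship .....1..2
After op 2 (insert('o')): buffer="nkismyophyo" (len 11), cursors c1@7 c2@11, authorship .....11..22
After op 3 (move_left): buffer="nkismyophyo" (len 11), cursors c1@6 c2@10, authorship .....11..22
After op 4 (insert('i')): buffer="nkismyiophyio" (len 13), cursors c1@7 c2@12, authorship .....111..222
After op 5 (insert('r')): buffer="nkismyirophyiro" (len 15), cursors c1@8 c2@14, authorship .....1111..2222
After op 6 (add_cursor(11)): buffer="nkismyirophyiro" (len 15), cursors c1@8 c3@11 c2@14, authorship .....1111..2222

Answer: 8 14 11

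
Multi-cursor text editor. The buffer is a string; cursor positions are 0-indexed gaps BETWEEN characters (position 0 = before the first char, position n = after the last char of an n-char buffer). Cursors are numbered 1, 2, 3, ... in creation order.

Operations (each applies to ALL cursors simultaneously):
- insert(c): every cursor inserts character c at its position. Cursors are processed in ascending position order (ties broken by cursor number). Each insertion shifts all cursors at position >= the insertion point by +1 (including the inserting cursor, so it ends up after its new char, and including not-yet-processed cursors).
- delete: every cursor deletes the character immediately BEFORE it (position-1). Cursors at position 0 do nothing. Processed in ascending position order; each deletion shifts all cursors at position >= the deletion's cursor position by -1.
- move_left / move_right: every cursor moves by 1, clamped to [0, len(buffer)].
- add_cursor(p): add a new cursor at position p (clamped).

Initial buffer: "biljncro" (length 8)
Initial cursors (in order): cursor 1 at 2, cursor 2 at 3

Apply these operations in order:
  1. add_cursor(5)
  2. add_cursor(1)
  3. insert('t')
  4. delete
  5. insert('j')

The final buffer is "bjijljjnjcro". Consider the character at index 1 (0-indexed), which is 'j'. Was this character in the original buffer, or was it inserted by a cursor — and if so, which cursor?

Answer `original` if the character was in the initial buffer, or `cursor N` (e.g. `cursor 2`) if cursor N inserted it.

After op 1 (add_cursor(5)): buffer="biljncro" (len 8), cursors c1@2 c2@3 c3@5, authorship ........
After op 2 (add_cursor(1)): buffer="biljncro" (len 8), cursors c4@1 c1@2 c2@3 c3@5, authorship ........
After op 3 (insert('t')): buffer="btitltjntcro" (len 12), cursors c4@2 c1@4 c2@6 c3@9, authorship .4.1.2..3...
After op 4 (delete): buffer="biljncro" (len 8), cursors c4@1 c1@2 c2@3 c3@5, authorship ........
After op 5 (insert('j')): buffer="bjijljjnjcro" (len 12), cursors c4@2 c1@4 c2@6 c3@9, authorship .4.1.2..3...
Authorship (.=original, N=cursor N): . 4 . 1 . 2 . . 3 . . .
Index 1: author = 4

Answer: cursor 4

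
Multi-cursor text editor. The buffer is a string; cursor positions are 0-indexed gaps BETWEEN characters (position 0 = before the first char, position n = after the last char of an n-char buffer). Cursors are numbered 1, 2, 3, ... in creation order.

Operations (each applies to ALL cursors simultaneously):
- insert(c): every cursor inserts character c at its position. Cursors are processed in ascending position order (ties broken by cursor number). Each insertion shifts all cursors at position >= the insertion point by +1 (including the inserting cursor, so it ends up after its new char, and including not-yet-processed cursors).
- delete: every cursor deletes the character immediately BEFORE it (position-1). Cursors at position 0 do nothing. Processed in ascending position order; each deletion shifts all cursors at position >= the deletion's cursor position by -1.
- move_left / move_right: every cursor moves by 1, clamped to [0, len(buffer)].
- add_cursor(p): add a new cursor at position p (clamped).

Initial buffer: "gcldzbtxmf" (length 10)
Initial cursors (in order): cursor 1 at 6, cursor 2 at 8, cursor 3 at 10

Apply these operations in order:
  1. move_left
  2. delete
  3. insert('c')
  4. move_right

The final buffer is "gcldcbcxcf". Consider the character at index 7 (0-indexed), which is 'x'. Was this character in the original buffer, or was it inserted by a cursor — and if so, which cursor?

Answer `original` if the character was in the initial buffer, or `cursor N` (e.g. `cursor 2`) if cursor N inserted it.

Answer: original

Derivation:
After op 1 (move_left): buffer="gcldzbtxmf" (len 10), cursors c1@5 c2@7 c3@9, authorship ..........
After op 2 (delete): buffer="gcldbxf" (len 7), cursors c1@4 c2@5 c3@6, authorship .......
After op 3 (insert('c')): buffer="gcldcbcxcf" (len 10), cursors c1@5 c2@7 c3@9, authorship ....1.2.3.
After op 4 (move_right): buffer="gcldcbcxcf" (len 10), cursors c1@6 c2@8 c3@10, authorship ....1.2.3.
Authorship (.=original, N=cursor N): . . . . 1 . 2 . 3 .
Index 7: author = original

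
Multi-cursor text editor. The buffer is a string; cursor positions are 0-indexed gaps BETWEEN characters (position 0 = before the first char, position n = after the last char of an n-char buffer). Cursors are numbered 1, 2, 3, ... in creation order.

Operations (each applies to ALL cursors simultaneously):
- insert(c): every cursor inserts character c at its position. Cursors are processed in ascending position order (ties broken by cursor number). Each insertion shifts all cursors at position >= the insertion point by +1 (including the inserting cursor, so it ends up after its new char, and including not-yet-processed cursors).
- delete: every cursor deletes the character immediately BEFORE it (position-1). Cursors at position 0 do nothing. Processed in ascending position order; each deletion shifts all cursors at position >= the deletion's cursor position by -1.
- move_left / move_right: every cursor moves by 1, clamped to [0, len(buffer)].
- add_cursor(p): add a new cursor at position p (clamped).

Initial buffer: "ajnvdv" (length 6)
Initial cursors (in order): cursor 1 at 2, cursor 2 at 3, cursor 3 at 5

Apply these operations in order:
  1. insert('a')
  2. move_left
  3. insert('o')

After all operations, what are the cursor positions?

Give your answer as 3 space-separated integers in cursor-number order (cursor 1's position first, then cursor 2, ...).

Answer: 3 6 10

Derivation:
After op 1 (insert('a')): buffer="ajanavdav" (len 9), cursors c1@3 c2@5 c3@8, authorship ..1.2..3.
After op 2 (move_left): buffer="ajanavdav" (len 9), cursors c1@2 c2@4 c3@7, authorship ..1.2..3.
After op 3 (insert('o')): buffer="ajoanoavdoav" (len 12), cursors c1@3 c2@6 c3@10, authorship ..11.22..33.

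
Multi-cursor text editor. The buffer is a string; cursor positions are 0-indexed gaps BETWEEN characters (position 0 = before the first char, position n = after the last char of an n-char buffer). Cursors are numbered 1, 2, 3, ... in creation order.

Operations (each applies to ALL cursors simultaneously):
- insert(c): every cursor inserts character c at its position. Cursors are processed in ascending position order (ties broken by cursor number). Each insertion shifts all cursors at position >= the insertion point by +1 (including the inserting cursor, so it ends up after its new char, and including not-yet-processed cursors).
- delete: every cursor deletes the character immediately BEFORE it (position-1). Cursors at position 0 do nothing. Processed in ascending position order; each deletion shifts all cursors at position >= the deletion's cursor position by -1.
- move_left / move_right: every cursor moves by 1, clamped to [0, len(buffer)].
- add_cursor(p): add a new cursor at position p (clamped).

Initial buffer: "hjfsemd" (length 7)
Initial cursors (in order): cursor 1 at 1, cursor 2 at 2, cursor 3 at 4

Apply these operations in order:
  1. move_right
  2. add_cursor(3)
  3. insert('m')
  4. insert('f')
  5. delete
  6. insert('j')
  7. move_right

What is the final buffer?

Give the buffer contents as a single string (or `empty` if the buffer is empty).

After op 1 (move_right): buffer="hjfsemd" (len 7), cursors c1@2 c2@3 c3@5, authorship .......
After op 2 (add_cursor(3)): buffer="hjfsemd" (len 7), cursors c1@2 c2@3 c4@3 c3@5, authorship .......
After op 3 (insert('m')): buffer="hjmfmmsemmd" (len 11), cursors c1@3 c2@6 c4@6 c3@9, authorship ..1.24..3..
After op 4 (insert('f')): buffer="hjmffmmffsemfmd" (len 15), cursors c1@4 c2@9 c4@9 c3@13, authorship ..11.2424..33..
After op 5 (delete): buffer="hjmfmmsemmd" (len 11), cursors c1@3 c2@6 c4@6 c3@9, authorship ..1.24..3..
After op 6 (insert('j')): buffer="hjmjfmmjjsemjmd" (len 15), cursors c1@4 c2@9 c4@9 c3@13, authorship ..11.2424..33..
After op 7 (move_right): buffer="hjmjfmmjjsemjmd" (len 15), cursors c1@5 c2@10 c4@10 c3@14, authorship ..11.2424..33..

Answer: hjmjfmmjjsemjmd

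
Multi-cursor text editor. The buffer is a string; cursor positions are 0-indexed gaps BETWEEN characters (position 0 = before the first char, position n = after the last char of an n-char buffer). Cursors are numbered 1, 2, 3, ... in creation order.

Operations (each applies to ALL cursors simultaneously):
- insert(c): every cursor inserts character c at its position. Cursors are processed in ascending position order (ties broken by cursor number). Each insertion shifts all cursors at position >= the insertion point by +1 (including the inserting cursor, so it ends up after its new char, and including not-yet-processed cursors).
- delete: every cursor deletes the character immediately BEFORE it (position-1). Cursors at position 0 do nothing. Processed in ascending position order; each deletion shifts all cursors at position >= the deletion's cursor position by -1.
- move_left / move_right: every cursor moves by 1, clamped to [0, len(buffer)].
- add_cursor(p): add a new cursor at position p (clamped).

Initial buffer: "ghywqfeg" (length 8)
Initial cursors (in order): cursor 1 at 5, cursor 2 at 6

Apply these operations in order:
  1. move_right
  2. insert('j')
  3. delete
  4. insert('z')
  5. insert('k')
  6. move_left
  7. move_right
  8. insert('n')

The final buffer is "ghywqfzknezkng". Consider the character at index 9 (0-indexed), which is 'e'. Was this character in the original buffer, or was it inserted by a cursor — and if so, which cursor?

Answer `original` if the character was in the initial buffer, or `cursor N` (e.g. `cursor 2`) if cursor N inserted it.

Answer: original

Derivation:
After op 1 (move_right): buffer="ghywqfeg" (len 8), cursors c1@6 c2@7, authorship ........
After op 2 (insert('j')): buffer="ghywqfjejg" (len 10), cursors c1@7 c2@9, authorship ......1.2.
After op 3 (delete): buffer="ghywqfeg" (len 8), cursors c1@6 c2@7, authorship ........
After op 4 (insert('z')): buffer="ghywqfzezg" (len 10), cursors c1@7 c2@9, authorship ......1.2.
After op 5 (insert('k')): buffer="ghywqfzkezkg" (len 12), cursors c1@8 c2@11, authorship ......11.22.
After op 6 (move_left): buffer="ghywqfzkezkg" (len 12), cursors c1@7 c2@10, authorship ......11.22.
After op 7 (move_right): buffer="ghywqfzkezkg" (len 12), cursors c1@8 c2@11, authorship ......11.22.
After op 8 (insert('n')): buffer="ghywqfzknezkng" (len 14), cursors c1@9 c2@13, authorship ......111.222.
Authorship (.=original, N=cursor N): . . . . . . 1 1 1 . 2 2 2 .
Index 9: author = original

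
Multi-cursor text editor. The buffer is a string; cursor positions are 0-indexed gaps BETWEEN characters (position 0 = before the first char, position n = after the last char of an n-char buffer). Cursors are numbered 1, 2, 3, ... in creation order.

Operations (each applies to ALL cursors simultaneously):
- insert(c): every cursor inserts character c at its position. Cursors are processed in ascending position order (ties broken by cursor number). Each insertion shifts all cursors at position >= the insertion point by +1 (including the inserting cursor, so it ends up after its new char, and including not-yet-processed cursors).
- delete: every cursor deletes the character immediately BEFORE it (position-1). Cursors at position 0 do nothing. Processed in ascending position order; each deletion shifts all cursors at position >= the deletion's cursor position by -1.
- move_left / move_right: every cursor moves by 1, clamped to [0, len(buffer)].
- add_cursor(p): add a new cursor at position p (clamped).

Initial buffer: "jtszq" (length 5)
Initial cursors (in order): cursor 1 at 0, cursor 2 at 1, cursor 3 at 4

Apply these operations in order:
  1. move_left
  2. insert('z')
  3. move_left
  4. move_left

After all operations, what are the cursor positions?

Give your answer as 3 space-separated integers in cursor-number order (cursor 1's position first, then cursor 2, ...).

Answer: 0 0 4

Derivation:
After op 1 (move_left): buffer="jtszq" (len 5), cursors c1@0 c2@0 c3@3, authorship .....
After op 2 (insert('z')): buffer="zzjtszzq" (len 8), cursors c1@2 c2@2 c3@6, authorship 12...3..
After op 3 (move_left): buffer="zzjtszzq" (len 8), cursors c1@1 c2@1 c3@5, authorship 12...3..
After op 4 (move_left): buffer="zzjtszzq" (len 8), cursors c1@0 c2@0 c3@4, authorship 12...3..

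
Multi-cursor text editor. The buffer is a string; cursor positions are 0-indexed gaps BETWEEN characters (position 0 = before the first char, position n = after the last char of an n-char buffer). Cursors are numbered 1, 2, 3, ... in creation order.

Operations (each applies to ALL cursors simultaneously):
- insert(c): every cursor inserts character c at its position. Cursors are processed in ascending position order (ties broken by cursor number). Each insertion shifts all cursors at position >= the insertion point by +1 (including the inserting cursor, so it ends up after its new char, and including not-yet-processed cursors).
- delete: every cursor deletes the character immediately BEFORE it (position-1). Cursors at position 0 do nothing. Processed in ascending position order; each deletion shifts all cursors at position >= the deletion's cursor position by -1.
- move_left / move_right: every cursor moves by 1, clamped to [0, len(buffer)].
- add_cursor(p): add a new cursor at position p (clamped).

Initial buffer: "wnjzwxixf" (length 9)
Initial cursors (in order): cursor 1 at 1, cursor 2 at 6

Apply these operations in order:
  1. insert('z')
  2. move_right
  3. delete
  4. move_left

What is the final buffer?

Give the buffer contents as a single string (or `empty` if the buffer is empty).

Answer: wzjzwxzxf

Derivation:
After op 1 (insert('z')): buffer="wznjzwxzixf" (len 11), cursors c1@2 c2@8, authorship .1.....2...
After op 2 (move_right): buffer="wznjzwxzixf" (len 11), cursors c1@3 c2@9, authorship .1.....2...
After op 3 (delete): buffer="wzjzwxzxf" (len 9), cursors c1@2 c2@7, authorship .1....2..
After op 4 (move_left): buffer="wzjzwxzxf" (len 9), cursors c1@1 c2@6, authorship .1....2..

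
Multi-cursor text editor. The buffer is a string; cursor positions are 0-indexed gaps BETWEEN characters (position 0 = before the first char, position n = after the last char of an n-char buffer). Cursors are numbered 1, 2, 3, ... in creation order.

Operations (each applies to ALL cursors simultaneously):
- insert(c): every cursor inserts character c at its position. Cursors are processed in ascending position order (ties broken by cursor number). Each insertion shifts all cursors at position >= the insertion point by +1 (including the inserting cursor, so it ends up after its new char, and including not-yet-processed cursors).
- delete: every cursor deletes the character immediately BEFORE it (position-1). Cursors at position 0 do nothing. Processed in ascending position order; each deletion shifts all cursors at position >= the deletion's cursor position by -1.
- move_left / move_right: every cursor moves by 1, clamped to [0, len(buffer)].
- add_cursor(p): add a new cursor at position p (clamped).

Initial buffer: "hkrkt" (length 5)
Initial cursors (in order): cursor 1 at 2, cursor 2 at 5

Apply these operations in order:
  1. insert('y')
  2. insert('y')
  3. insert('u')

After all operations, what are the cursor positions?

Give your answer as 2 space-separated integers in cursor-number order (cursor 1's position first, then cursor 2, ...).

Answer: 5 11

Derivation:
After op 1 (insert('y')): buffer="hkyrkty" (len 7), cursors c1@3 c2@7, authorship ..1...2
After op 2 (insert('y')): buffer="hkyyrktyy" (len 9), cursors c1@4 c2@9, authorship ..11...22
After op 3 (insert('u')): buffer="hkyyurktyyu" (len 11), cursors c1@5 c2@11, authorship ..111...222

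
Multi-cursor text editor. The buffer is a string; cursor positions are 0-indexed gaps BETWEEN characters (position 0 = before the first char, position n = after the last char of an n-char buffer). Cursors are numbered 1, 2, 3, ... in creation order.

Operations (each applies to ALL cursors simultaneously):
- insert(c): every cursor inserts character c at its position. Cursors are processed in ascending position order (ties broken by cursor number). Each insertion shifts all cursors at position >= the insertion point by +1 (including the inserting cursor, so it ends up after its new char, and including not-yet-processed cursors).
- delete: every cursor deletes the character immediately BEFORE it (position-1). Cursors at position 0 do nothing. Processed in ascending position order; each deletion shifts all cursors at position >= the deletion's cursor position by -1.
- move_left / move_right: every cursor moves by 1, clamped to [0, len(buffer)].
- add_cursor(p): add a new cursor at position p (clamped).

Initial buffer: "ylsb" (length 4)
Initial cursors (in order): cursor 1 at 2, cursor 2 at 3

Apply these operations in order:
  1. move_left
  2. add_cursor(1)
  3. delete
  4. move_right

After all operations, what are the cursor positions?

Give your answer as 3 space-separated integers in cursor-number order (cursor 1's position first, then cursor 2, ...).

Answer: 1 1 1

Derivation:
After op 1 (move_left): buffer="ylsb" (len 4), cursors c1@1 c2@2, authorship ....
After op 2 (add_cursor(1)): buffer="ylsb" (len 4), cursors c1@1 c3@1 c2@2, authorship ....
After op 3 (delete): buffer="sb" (len 2), cursors c1@0 c2@0 c3@0, authorship ..
After op 4 (move_right): buffer="sb" (len 2), cursors c1@1 c2@1 c3@1, authorship ..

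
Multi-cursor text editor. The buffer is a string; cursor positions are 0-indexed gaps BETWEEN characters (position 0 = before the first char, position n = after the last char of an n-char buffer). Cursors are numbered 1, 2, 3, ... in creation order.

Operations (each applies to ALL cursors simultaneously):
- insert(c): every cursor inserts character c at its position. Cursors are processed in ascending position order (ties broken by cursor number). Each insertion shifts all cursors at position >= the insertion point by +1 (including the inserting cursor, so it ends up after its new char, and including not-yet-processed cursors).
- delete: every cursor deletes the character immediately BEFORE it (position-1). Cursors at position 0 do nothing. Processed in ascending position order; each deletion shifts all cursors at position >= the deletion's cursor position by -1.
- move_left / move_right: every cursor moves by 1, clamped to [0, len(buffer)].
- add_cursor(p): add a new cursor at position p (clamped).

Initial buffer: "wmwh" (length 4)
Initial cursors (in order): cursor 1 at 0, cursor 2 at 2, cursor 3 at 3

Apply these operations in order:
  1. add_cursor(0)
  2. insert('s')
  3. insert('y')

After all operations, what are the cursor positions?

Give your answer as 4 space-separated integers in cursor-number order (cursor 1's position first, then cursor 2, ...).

Answer: 4 8 11 4

Derivation:
After op 1 (add_cursor(0)): buffer="wmwh" (len 4), cursors c1@0 c4@0 c2@2 c3@3, authorship ....
After op 2 (insert('s')): buffer="sswmswsh" (len 8), cursors c1@2 c4@2 c2@5 c3@7, authorship 14..2.3.
After op 3 (insert('y')): buffer="ssyywmsywsyh" (len 12), cursors c1@4 c4@4 c2@8 c3@11, authorship 1414..22.33.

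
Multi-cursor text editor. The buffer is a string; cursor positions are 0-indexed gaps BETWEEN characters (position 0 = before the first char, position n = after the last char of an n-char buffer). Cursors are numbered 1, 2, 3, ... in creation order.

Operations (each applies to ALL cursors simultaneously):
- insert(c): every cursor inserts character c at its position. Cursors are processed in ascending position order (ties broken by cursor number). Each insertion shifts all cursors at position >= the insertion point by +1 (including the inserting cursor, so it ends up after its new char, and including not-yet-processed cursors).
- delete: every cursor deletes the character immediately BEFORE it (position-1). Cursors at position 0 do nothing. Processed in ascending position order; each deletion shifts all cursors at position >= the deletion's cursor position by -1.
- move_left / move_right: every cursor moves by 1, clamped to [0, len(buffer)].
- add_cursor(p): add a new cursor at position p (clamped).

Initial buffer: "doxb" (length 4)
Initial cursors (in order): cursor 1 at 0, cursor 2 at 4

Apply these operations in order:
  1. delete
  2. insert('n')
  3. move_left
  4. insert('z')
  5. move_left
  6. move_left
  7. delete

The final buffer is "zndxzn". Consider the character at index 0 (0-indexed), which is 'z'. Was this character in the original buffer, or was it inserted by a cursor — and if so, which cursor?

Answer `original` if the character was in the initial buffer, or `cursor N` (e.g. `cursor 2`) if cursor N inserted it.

Answer: cursor 1

Derivation:
After op 1 (delete): buffer="dox" (len 3), cursors c1@0 c2@3, authorship ...
After op 2 (insert('n')): buffer="ndoxn" (len 5), cursors c1@1 c2@5, authorship 1...2
After op 3 (move_left): buffer="ndoxn" (len 5), cursors c1@0 c2@4, authorship 1...2
After op 4 (insert('z')): buffer="zndoxzn" (len 7), cursors c1@1 c2@6, authorship 11...22
After op 5 (move_left): buffer="zndoxzn" (len 7), cursors c1@0 c2@5, authorship 11...22
After op 6 (move_left): buffer="zndoxzn" (len 7), cursors c1@0 c2@4, authorship 11...22
After op 7 (delete): buffer="zndxzn" (len 6), cursors c1@0 c2@3, authorship 11..22
Authorship (.=original, N=cursor N): 1 1 . . 2 2
Index 0: author = 1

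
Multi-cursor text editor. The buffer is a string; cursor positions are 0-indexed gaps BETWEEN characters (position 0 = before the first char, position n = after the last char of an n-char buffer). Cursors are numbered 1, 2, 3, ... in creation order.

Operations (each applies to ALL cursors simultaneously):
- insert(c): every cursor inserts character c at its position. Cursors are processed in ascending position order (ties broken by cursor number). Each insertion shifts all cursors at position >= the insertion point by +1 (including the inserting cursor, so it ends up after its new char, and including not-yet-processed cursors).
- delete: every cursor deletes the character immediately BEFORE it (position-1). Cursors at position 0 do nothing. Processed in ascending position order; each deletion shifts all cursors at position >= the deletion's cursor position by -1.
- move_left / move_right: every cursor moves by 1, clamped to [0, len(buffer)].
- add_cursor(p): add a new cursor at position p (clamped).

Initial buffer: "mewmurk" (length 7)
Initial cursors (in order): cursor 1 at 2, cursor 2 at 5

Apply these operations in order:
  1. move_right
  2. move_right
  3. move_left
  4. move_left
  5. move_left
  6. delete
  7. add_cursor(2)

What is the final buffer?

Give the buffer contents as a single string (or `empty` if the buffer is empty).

After op 1 (move_right): buffer="mewmurk" (len 7), cursors c1@3 c2@6, authorship .......
After op 2 (move_right): buffer="mewmurk" (len 7), cursors c1@4 c2@7, authorship .......
After op 3 (move_left): buffer="mewmurk" (len 7), cursors c1@3 c2@6, authorship .......
After op 4 (move_left): buffer="mewmurk" (len 7), cursors c1@2 c2@5, authorship .......
After op 5 (move_left): buffer="mewmurk" (len 7), cursors c1@1 c2@4, authorship .......
After op 6 (delete): buffer="ewurk" (len 5), cursors c1@0 c2@2, authorship .....
After op 7 (add_cursor(2)): buffer="ewurk" (len 5), cursors c1@0 c2@2 c3@2, authorship .....

Answer: ewurk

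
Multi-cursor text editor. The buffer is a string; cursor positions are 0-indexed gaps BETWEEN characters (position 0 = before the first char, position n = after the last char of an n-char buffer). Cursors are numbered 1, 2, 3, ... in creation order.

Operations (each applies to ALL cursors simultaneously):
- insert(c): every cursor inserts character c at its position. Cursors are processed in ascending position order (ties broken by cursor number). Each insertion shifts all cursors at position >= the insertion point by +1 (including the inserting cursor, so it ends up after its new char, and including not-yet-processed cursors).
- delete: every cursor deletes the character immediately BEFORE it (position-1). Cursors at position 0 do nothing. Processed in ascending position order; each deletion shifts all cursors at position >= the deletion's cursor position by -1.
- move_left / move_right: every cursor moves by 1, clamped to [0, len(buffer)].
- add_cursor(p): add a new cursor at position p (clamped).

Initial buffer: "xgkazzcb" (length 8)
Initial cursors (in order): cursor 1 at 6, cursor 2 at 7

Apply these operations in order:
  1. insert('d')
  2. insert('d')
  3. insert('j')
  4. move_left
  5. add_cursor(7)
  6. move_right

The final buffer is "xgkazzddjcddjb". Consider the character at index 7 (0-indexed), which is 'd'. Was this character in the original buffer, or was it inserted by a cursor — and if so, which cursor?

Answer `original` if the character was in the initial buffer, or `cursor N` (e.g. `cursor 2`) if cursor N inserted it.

Answer: cursor 1

Derivation:
After op 1 (insert('d')): buffer="xgkazzdcdb" (len 10), cursors c1@7 c2@9, authorship ......1.2.
After op 2 (insert('d')): buffer="xgkazzddcddb" (len 12), cursors c1@8 c2@11, authorship ......11.22.
After op 3 (insert('j')): buffer="xgkazzddjcddjb" (len 14), cursors c1@9 c2@13, authorship ......111.222.
After op 4 (move_left): buffer="xgkazzddjcddjb" (len 14), cursors c1@8 c2@12, authorship ......111.222.
After op 5 (add_cursor(7)): buffer="xgkazzddjcddjb" (len 14), cursors c3@7 c1@8 c2@12, authorship ......111.222.
After op 6 (move_right): buffer="xgkazzddjcddjb" (len 14), cursors c3@8 c1@9 c2@13, authorship ......111.222.
Authorship (.=original, N=cursor N): . . . . . . 1 1 1 . 2 2 2 .
Index 7: author = 1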